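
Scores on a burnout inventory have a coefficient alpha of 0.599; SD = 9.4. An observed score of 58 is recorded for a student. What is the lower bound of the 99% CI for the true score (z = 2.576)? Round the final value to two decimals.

SEM = 9.400 · √(1 − 0.599) = 9.400 · √0.401 ≈ 9.400 · 0.633 ≈ 5.953
Half-width = 2.576·5.953 ≈ 15.334
Lower limit = 58 − 15.334 ≈ 42.666

42.67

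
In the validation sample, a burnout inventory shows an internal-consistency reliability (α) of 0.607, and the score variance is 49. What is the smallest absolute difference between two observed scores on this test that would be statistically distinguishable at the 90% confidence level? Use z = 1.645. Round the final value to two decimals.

SD = √49 ≈ 7.0000
The standard error of measurement is 7.0000×√(1 − 0.6070) ≈ 7.0000×0.6269 ≈ 4.3883.
SE_diff = √2 × SEM ≈ 6.2060
Smallest detectable difference = 1.645×6.2060 ≈ 10.2088

10.21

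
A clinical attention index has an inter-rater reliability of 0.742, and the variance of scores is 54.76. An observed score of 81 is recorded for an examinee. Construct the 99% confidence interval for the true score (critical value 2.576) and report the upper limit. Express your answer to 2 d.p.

SD = √54.76 ≈ 7.4000
SEM = 7.4000 · √(1 − 0.7420) = 7.4000 · √0.2580 ≈ 7.4000 · 0.5079 ≈ 3.7587
Margin = 2.576 · 3.7587 ≈ 9.6825
Upper bound: 81 + 9.6825 = 90.6825

90.68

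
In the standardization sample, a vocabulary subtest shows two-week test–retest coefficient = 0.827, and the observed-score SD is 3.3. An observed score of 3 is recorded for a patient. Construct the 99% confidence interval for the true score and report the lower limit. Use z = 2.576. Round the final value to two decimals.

-0.54

SEM = 3.3000 * √(1 − 0.8270) = 3.3000 * √0.1730 ≈ 3.3000 * 0.4159 ≈ 1.3726
Half-width = 2.576*1.3726 ≈ 3.5358
Lower limit = 3 − 3.5358 ≈ -0.5358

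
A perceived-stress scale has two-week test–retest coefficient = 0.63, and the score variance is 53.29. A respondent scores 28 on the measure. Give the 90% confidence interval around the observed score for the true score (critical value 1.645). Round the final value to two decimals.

SD = √53.29 = 7.3000
SEM = 7.3000 * √(1 − 0.6300) = 7.3000 * √0.3700 ≃ 7.3000 * 0.6083 ≃ 4.4404
1.645 * SEM ≃ 7.3045
90% CI: 28 ± 7.3045 = [20.6955, 35.3045]

[20.70, 35.30]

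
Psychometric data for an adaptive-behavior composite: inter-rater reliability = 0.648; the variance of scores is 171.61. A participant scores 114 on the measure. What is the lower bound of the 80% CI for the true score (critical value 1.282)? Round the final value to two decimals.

104.04

SD = √171.61 = 13.100
SEM = 13.100 × √(1 − 0.648) = 13.100 × √0.352 ≈ 13.100 × 0.593 ≈ 7.772
1.282 × SEM ≈ 9.964
Lower limit = 114 − 9.964 ≈ 104.036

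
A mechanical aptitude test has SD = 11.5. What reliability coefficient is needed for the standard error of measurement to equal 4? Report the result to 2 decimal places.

0.88

r = 1 − (4.000/11.5)² ≈ 1 − 0.121 ≈ 0.879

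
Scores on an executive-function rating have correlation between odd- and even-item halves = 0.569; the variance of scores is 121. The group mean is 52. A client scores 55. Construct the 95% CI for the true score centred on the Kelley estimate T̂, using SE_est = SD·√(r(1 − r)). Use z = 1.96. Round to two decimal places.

SD = √121 = 11.0000
Spearman-Brown: r = 2(0.569) / (1 + 0.569) = 1.1380 / 1.5690 ≃ 0.7253
T̂ = 0.7253(55) + 0.2747(52) ≃ 54.1759
SE_est = 11.0000*√(0.7253*0.2747) ≃ 4.9100
95% CI: 54.1759 ± 9.6236 ≃ (44.5524, 63.7995)

[44.55, 63.80]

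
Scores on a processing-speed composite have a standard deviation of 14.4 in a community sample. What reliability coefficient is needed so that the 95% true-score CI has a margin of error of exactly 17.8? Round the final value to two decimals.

Required SEM = 17.8 / 1.96 ≈ 9.08163
r = 1 − (9.08163/14.4)² ≈ 1 − 0.39774 ≈ 0.60226

0.60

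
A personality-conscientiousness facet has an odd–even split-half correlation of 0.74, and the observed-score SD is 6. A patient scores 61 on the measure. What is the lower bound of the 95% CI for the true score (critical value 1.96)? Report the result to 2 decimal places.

Full-length reliability (Spearman-Brown) = 2(0.74)/(1+0.74) ≈ 0.85057
SEM = 6.00000 * √(1 − 0.85057) = 6.00000 * √0.14943 ≈ 6.00000 * 0.38656 ≈ 2.31933
Half-width = 1.96*2.31933 ≈ 4.54589
Lower bound: 61 − 4.54589 = 56.45411

56.45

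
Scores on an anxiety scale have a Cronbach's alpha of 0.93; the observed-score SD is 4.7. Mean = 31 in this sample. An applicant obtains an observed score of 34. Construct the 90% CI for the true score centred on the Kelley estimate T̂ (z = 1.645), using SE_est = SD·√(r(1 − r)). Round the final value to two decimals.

T̂ = r·X + (1 − r)·M = 0.9300×34 + 0.0700×31 = 31.6200 + 2.1700 ≈ 33.7900
SE_est = SD × √(r(1 − r)) = 4.7000 × √0.0651 ≈ 4.7000 × 0.2551 ≈ 1.1992
CI = 33.7900 ± 1.645 × 1.1992 → [31.8173, 35.7627]

[31.82, 35.76]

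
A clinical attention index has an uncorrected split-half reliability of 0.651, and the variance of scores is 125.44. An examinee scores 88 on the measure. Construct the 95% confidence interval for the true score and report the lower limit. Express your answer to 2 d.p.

77.91

σ = 125.44^(1/2) = 11.200
r_full = 2·0.651 / (1 + 0.651) ≈ 0.789
SEM = 11.200 · √(1 − 0.789) = 11.200 · √0.211 ≈ 11.200 · 0.460 ≈ 5.149
Margin = 1.96 · 5.149 ≈ 10.093
Lower bound: 88 − 10.093 = 77.907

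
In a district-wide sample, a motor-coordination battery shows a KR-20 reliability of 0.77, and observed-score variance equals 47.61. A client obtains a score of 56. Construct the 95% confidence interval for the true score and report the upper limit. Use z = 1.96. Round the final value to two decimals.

62.49

σ = 47.61^(1/2) = 6.900
The standard error of measurement is 6.900·√(1 − 0.770) ≈ 6.900·0.480 ≈ 3.309.
Margin = 1.96 · 3.309 ≈ 6.486
Upper limit = 56 + 6.486 ≈ 62.486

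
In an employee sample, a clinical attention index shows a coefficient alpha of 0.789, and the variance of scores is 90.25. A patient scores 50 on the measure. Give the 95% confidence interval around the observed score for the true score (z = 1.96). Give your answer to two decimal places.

SD = √90.25 ≈ 9.500
SEM = 9.500×√(1 − 0.789) ≈ 4.364
Margin = 1.96 × 4.364 ≈ 8.553
Interval: (41.447, 58.553)

[41.45, 58.55]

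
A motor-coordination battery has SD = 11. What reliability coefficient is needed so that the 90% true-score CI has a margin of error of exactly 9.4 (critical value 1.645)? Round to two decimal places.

0.73

Required SEM = 9.4 / 1.645 ≈ 5.714
Required reliability = 1 − (SEM/SD)² = 1 − 0.270 ≈ 0.730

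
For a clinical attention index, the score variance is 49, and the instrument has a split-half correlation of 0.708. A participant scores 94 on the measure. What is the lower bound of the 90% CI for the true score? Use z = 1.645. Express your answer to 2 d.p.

89.24

SD = √49 ≃ 7.00000
Full-length reliability (Spearman-Brown) = 2(0.708)/(1+0.708) ≃ 0.82904
SEM = 7.00000 * √(1 − 0.82904) = 7.00000 * √0.17096 ≃ 7.00000 * 0.41347 ≃ 2.89431
Margin = 1.645 * 2.89431 ≃ 4.76115
Lower limit = 94 − 4.76115 ≃ 89.23885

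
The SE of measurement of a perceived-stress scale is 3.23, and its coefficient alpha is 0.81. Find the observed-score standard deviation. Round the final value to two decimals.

σ = SEM·(1 − r)^(−1/2) ≈ 3.23*2.2942 ≈ 7.4101

7.41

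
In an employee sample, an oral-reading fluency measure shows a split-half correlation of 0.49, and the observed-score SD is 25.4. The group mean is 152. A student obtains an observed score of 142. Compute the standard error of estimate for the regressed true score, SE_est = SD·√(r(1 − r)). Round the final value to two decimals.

r_full = 2·0.49 / (1 + 0.49) ≈ 0.658
SE_est = SD · √(r(1 − r)) = 25.400 · √0.225 ≈ 25.400 · 0.474 ≈ 12.052

12.05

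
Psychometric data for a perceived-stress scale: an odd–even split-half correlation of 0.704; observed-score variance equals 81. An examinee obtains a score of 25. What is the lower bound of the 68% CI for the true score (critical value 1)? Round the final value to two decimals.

σ = 81^(1/2) = 9.000
Full-length reliability (Spearman-Brown) = 2(0.704)/(1+0.704) ≈ 0.826
SEM = 9.000 × √(1 − 0.826) = 9.000 × √0.174 ≈ 9.000 × 0.417 ≈ 3.751
1 × SEM ≈ 3.751
Lower limit = 25 − 3.751 ≈ 21.249

21.25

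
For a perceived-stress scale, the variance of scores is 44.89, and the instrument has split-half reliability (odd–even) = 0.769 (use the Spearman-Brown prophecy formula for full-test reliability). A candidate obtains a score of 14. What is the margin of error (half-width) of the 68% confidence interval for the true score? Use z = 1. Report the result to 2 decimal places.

SD = √44.89 = 6.7000
Full-length reliability (Spearman-Brown) = 2(0.769)/(1+0.769) ≃ 0.8694
The standard error of measurement is 6.7000*√(1 − 0.8694) ≃ 6.7000*0.3614 ≃ 2.4211.
1 * SEM ≃ 2.4211

2.42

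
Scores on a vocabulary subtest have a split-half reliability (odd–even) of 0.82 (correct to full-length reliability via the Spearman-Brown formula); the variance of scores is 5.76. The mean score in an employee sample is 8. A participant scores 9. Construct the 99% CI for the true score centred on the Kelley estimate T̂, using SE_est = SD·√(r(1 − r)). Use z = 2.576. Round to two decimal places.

[7.06, 10.75]

SD = √5.76 = 2.40000
Spearman-Brown: r = 2(0.82) / (1 + 0.82) = 1.64000 / 1.82000 ≈ 0.90110
T̂ = r·X + (1 − r)·M = 0.90110·9 + 0.09890·8 ≈ 8.10989 + 0.79121 ≈ 8.90110
SE_est = SD · √(r(1 − r)) = 2.40000 · √0.08912 ≈ 2.40000 · 0.29853 ≈ 0.71647
99% CI: 8.90110 ± 1.84563 ≈ (7.05547, 10.74673)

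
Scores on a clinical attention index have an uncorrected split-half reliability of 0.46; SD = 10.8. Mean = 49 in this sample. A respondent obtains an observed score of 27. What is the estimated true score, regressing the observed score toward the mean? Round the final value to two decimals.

r_full = 2·0.46 / (1 + 0.46) ≈ 0.630
Estimated true score = 0.630×27 + (1 − 0.630)×49 ≈ 35.137

35.14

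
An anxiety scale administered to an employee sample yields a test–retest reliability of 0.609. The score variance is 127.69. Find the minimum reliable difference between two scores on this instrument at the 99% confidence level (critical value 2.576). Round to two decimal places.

25.74

SD = √127.69 = 11.30000
The standard error of measurement is 11.30000×√(1 − 0.60900) ≈ 11.30000×0.62530 ≈ 7.06589.
Standard error of the difference = 7.06589·√2 ≈ 9.99268
Minimum reliable difference = 2.576 × SE_diff ≈ 2.576 × 9.99268 ≈ 25.74113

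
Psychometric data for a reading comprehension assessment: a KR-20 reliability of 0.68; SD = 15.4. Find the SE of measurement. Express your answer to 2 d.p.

The standard error of measurement is 15.40000·√(1 − 0.68000) ≈ 15.40000·0.56569 ≈ 8.71156.

8.71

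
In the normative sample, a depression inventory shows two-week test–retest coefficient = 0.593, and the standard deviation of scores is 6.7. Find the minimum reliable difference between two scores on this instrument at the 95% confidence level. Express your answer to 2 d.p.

The standard error of measurement is 6.7000*√(1 − 0.5930) ≃ 6.7000*0.6380 ≃ 4.2744.
Standard error of the difference = 4.2744·√2 ≃ 6.0449
Smallest detectable difference = 1.96*6.0449 ≃ 11.8479

11.85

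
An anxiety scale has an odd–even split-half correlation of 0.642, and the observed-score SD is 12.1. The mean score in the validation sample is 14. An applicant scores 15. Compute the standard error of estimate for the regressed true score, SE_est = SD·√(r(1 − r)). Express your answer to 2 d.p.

Full-length reliability (Spearman-Brown) = 2(0.642)/(1+0.642) ≃ 0.782
SE_est = SD · √(r(1 − r)) = 12.100 · √0.170 ≃ 12.100 · 0.413 ≃ 4.996

5.00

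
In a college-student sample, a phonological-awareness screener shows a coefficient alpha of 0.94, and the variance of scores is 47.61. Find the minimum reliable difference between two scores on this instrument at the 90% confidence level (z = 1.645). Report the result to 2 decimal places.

SD = √47.61 = 6.900
The standard error of measurement is 6.900*√(1 − 0.940) ≈ 6.900*0.245 ≈ 1.690.
SE_diff = SEM * √2 ≈ 1.690 * 1.414 ≈ 2.390
Minimum reliable difference = 1.645 * SE_diff ≈ 1.645 * 2.390 ≈ 3.932

3.93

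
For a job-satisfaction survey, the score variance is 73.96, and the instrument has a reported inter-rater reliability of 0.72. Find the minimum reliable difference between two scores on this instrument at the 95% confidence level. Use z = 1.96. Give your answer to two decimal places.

SD = √73.96 = 8.6000
The standard error of measurement is 8.6000*√(1 − 0.7200) ≈ 8.6000*0.5292 ≈ 4.5507.
SE_diff = √2 * SEM ≈ 6.4357
Smallest detectable difference = 1.96*6.4357 ≈ 12.6139

12.61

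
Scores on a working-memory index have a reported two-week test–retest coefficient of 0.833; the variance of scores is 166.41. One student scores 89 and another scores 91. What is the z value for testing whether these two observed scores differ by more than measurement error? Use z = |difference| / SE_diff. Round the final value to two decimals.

0.27

SD = √166.41 = 12.9000
SEM = 12.9000 · √(1 − 0.8330) = 12.9000 · √0.1670 ≃ 12.9000 · 0.4087 ≃ 5.2717
SE_diff = √2 · SEM ≃ 7.4553
z = 2 / 7.4553 ≃ 0.2683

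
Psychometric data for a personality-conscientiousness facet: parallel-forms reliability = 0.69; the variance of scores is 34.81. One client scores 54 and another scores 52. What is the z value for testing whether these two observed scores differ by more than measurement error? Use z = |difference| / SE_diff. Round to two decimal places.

0.43

SD = √34.81 = 5.9000
SEM = 5.9000 * √(1 − 0.6900) = 5.9000 * √0.3100 ≈ 5.9000 * 0.5568 ≈ 3.2850
SE_diff = SEM * √2 ≈ 3.2850 * 1.4142 ≈ 4.6457
z = 2 / 4.6457 ≈ 0.4305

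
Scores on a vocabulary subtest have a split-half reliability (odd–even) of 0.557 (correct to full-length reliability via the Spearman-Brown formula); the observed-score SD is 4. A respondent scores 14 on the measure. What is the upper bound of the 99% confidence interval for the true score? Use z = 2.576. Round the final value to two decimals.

19.50

Spearman-Brown: r = 2(0.557) / (1 + 0.557) = 1.1140 / 1.5570 ≈ 0.7155
SEM = 4.0000*√(1 − 0.7155) ≈ 2.1336
Half-width = 2.576*2.1336 ≈ 5.4962
Upper bound: 14 + 5.4962 = 19.4962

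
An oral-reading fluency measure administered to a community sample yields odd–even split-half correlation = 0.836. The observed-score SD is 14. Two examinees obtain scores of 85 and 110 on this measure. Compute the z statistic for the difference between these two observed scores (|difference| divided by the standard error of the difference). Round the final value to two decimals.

r_full = 2·0.836 / (1 + 0.836) ≈ 0.9107
SEM = 14.0000×√(1 − 0.9107) ≈ 4.1842
SE_diff = SEM × √2 ≈ 4.1842 × 1.4142 ≈ 5.9174
z = 25 / 5.9174 ≈ 4.2249

4.22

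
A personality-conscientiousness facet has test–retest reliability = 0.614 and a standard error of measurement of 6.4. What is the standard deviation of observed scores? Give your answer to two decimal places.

10.30

σ = SEM·(1 − r)^(−1/2) ≈ 6.4×1.6096 ≈ 10.3012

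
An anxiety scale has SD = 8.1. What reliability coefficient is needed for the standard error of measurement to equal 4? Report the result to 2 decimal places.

r = 1 − (4.0000/8.1)² ≈ 1 − 0.2439 ≈ 0.7561

0.76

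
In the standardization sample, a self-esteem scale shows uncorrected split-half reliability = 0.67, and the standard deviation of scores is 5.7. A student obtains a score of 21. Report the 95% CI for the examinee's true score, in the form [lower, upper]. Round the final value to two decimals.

[16.03, 25.97]

r_full = 2·0.67 / (1 + 0.67) ≃ 0.8024
SEM = 5.7000 × √(1 − 0.8024) = 5.7000 × √0.1976 ≃ 5.7000 × 0.4445 ≃ 2.5338
Half-width = 1.96×2.5338 ≃ 4.9663
CI = 21 ± 4.9663 → [16.0337, 25.9663]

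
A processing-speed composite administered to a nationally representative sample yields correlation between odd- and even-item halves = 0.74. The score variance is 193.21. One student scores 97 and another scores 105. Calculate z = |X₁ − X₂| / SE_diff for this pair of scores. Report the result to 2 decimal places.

SD = √193.21 ≈ 13.9000
r_full = 2·0.74 / (1 + 0.74) ≈ 0.8506
SEM = 13.9000 × √(1 − 0.8506) = 13.9000 × √0.1494 ≈ 13.9000 × 0.3866 ≈ 5.3731
SE_diff = SEM × √2 ≈ 5.3731 × 1.4142 ≈ 7.5987
z = 8 / 7.5987 ≈ 1.0528

1.05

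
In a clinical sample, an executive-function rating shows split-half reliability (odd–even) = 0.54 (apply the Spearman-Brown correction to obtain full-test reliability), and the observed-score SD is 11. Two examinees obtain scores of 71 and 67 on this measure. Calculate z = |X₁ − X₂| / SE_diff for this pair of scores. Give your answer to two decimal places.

Spearman-Brown: r = 2(0.54) / (1 + 0.54) = 1.080 / 1.540 ≃ 0.701
SEM = 11.000*√(1 − 0.701) ≃ 6.012
SE_diff = SEM * √2 ≃ 6.012 * 1.414 ≃ 8.502
z = 4 / 8.502 ≃ 0.470

0.47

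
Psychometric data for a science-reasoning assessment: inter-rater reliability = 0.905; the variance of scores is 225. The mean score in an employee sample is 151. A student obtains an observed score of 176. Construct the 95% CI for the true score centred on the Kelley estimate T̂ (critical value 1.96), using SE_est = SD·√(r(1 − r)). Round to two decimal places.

SD = √225 = 15.0000
Estimated true score = 0.9050·176 + (1 − 0.9050)·151 ≈ 173.6250
SE_est = 15.0000·√(0.9050·0.0950) ≈ 4.3982
CI = 173.6250 ± 1.96 · 4.3982 → [165.0045, 182.2455]

[165.00, 182.25]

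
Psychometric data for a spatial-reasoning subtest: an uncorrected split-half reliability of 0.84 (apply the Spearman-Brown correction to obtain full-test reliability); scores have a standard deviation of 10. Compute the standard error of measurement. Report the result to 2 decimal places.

2.95

Full-length reliability (Spearman-Brown) = 2(0.84)/(1+0.84) ≃ 0.913
SEM = 10.000 · √(1 − 0.913) = 10.000 · √0.087 ≃ 10.000 · 0.295 ≃ 2.949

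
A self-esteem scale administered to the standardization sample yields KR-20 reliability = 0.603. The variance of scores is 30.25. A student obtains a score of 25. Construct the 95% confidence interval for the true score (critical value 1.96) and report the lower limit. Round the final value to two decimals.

SD = √30.25 = 5.5000
SEM = 5.5000×√(1 − 0.6030) ≈ 3.4654
Margin = 1.96 × 3.4654 ≈ 6.7923
Lower limit = 25 − 6.7923 ≈ 18.2077

18.21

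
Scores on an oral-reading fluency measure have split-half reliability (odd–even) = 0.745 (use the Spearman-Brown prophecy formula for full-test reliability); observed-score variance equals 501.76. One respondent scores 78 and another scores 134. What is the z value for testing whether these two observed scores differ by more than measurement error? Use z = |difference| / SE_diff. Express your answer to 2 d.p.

4.62

SD = √501.76 = 22.4000
r_full = 2·0.745 / (1 + 0.745) ≈ 0.8539
The standard error of measurement is 22.4000×√(1 − 0.8539) ≈ 22.4000×0.3823 ≈ 8.5629.
SE_diff = SEM × √2 ≈ 8.5629 × 1.4142 ≈ 12.1098
z = 56 / 12.1098 ≈ 4.6244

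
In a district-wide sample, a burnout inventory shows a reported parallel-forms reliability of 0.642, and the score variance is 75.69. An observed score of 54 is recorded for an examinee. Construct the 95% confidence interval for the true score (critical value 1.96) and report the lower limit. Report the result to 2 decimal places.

43.80

σ = 75.69^(1/2) = 8.7000
SEM = 8.7000 · √(1 − 0.6420) = 8.7000 · √0.3580 ≈ 8.7000 · 0.5983 ≈ 5.2055
Half-width = 1.96·5.2055 ≈ 10.2027
Lower bound: 54 − 10.2027 = 43.7973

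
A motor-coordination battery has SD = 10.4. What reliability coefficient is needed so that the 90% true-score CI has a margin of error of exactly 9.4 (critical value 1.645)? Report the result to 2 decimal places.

SEM needed = half-width / z = 9.4/1.645 ≈ 5.7143
r = 1 − (SEM / SD)² = 1 − (5.7143 / 10.4)² ≈ 1 − 0.3019 ≈ 0.6981

0.70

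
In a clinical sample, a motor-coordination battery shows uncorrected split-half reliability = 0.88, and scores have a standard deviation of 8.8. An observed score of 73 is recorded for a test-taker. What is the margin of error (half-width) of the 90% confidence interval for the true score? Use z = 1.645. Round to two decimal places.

Full-length reliability (Spearman-Brown) = 2(0.88)/(1+0.88) ≈ 0.9362
SEM = 8.8000 × √(1 − 0.9362) = 8.8000 × √0.0638 ≈ 8.8000 × 0.2526 ≈ 2.2233
Margin = 1.645 × 2.2233 ≈ 3.6573

3.66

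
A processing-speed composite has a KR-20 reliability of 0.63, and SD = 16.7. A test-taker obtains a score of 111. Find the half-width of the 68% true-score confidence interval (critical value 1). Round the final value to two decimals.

10.16

SEM = 16.7000 × √(1 − 0.6300) = 16.7000 × √0.3700 ≃ 16.7000 × 0.6083 ≃ 10.1582
Margin = 1 × 10.1582 ≃ 10.1582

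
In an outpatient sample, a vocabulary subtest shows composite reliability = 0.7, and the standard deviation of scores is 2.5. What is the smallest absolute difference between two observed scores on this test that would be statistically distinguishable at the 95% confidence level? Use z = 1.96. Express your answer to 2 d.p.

3.80

SEM = 2.5000·√(1 − 0.7000) ≈ 1.3693
Standard error of the difference = 1.3693·√2 ≈ 1.9365
Minimum reliable difference = 1.96 · SE_diff ≈ 1.96 · 1.9365 ≈ 3.7955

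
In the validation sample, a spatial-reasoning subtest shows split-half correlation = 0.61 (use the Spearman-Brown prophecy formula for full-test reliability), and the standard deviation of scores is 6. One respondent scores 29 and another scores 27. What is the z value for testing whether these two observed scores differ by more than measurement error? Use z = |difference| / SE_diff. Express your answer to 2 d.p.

0.48

Full-length reliability (Spearman-Brown) = 2(0.61)/(1+0.61) ≈ 0.758
SEM = 6.000·√(1 − 0.758) ≈ 2.953
Standard error of the difference = 2.953·√2 ≈ 4.176
z = |29 − 27| / 4.176 = 2 / 4.176 ≈ 0.479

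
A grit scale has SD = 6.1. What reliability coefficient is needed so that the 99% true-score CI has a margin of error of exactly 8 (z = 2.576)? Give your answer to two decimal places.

Required SEM = 8 / 2.576 ≈ 3.106
r = 1 − (3.106/6.1)² ≈ 1 − 0.259 ≈ 0.741

0.74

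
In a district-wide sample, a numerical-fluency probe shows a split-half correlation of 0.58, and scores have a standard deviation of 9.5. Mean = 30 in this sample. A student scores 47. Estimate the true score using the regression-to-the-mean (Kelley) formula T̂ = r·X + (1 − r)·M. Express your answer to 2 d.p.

r_full = 2·0.58 / (1 + 0.58) ≃ 0.7342
T̂ = r·X + (1 − r)·M = 0.7342×47 + 0.2658×30 ≃ 34.5063 + 7.9747 ≃ 42.4810

42.48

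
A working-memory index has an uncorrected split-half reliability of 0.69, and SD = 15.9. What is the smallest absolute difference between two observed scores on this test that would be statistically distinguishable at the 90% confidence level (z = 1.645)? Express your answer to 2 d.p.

Full-length reliability (Spearman-Brown) = 2(0.69)/(1+0.69) ≈ 0.8166
The standard error of measurement is 15.9000·√(1 − 0.8166) ≈ 15.9000·0.4283 ≈ 6.8098.
SE_diff = SEM · √2 ≈ 6.8098 · 1.4142 ≈ 9.6305
Smallest detectable difference = 1.645·9.6305 ≈ 15.8422

15.84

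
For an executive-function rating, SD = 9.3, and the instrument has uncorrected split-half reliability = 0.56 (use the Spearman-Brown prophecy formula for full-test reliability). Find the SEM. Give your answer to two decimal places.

4.94

r_full = 2·0.56 / (1 + 0.56) ≈ 0.71795
SEM = 9.30000 × √(1 − 0.71795) = 9.30000 × √0.28205 ≈ 9.30000 × 0.53109 ≈ 4.93909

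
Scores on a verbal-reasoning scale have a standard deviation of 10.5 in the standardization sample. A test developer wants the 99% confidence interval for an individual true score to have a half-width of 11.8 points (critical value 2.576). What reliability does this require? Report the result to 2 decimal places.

Required SEM = 11.8 / 2.576 ≈ 4.581
Required reliability = 1 − (SEM/SD)² = 1 − 0.190 ≈ 0.810

0.81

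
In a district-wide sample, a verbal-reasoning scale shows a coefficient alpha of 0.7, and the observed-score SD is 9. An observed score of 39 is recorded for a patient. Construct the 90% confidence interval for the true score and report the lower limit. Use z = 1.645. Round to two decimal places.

The standard error of measurement is 9.000*√(1 − 0.700) ≈ 9.000*0.548 ≈ 4.930.
1.645 * SEM ≈ 8.109
Lower limit = 39 − 8.109 ≈ 30.891

30.89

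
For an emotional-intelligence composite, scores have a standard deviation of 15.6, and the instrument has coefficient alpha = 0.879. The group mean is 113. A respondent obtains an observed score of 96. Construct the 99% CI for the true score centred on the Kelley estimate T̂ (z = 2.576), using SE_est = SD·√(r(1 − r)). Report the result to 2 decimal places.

Estimated true score = 0.8790×96 + (1 − 0.8790)×113 ≃ 98.0570
SE_est = 15.6000·√[r(1 − r)] ≃ 5.0876
99% CI: 98.0570 ± 13.1056 ≃ (84.9514, 111.1626)

[84.95, 111.16]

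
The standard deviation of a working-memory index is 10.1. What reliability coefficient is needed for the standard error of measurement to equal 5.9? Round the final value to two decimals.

Required reliability = 1 − (SEM/SD)² = 1 − 0.34124 ≈ 0.65876

0.66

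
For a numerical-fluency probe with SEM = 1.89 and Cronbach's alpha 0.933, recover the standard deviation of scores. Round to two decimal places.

SD = SEM / √(1 − r) = 1.89 / √0.067 ≈ 1.89 / 0.259 ≈ 7.302

7.30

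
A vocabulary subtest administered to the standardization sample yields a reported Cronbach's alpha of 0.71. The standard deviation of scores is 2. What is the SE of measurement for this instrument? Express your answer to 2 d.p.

SEM = 2.000·√(1 − 0.710) ≃ 1.077

1.08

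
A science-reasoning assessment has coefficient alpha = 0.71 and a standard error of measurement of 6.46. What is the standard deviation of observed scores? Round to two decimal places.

SD = SEM / √(1 − r) = 6.46 / √0.2900 ≈ 6.46 / 0.5385 ≈ 11.9959

12.00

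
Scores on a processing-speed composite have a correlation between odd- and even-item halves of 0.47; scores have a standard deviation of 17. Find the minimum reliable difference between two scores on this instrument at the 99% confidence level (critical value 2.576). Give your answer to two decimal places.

37.19

Full-length reliability (Spearman-Brown) = 2(0.47)/(1+0.47) ≈ 0.6395
The standard error of measurement is 17.0000*√(1 − 0.6395) ≈ 17.0000*0.6005 ≈ 10.2077.
SE_diff = SEM * √2 ≈ 10.2077 * 1.4142 ≈ 14.4359
Smallest detectable difference = 2.576*14.4359 ≈ 37.1868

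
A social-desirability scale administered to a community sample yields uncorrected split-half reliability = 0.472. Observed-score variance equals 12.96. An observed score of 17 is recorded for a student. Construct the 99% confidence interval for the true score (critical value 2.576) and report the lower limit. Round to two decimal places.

11.45

SD = √12.96 ≈ 3.6000
r_full = 2·0.472 / (1 + 0.472) ≈ 0.6413
The standard error of measurement is 3.6000*√(1 − 0.6413) ≈ 3.6000*0.5989 ≈ 2.1561.
2.576 * SEM ≈ 5.5541
Lower bound: 17 − 5.5541 = 11.4459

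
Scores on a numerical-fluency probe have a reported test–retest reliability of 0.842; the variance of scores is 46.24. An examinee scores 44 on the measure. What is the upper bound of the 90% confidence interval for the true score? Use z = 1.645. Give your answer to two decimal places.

48.45

SD = √46.24 ≈ 6.800
The standard error of measurement is 6.800·√(1 − 0.842) ≈ 6.800·0.397 ≈ 2.703.
Half-width = 1.645·2.703 ≈ 4.446
Upper bound: 44 + 4.446 = 48.446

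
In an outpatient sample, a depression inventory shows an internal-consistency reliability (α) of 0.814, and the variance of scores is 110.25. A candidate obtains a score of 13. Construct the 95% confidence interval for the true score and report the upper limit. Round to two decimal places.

SD = √110.25 ≈ 10.50000
SEM = 10.50000 * √(1 − 0.81400) = 10.50000 * √0.18600 ≈ 10.50000 * 0.43128 ≈ 4.52841
Margin = 1.96 * 4.52841 ≈ 8.87568
Upper bound: 13 + 8.87568 = 21.87568

21.88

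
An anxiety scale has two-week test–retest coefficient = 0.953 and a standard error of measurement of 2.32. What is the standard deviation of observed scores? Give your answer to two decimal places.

10.70

σ = SEM·(1 − r)^(−1/2) ≃ 2.32×4.6127 ≃ 10.7014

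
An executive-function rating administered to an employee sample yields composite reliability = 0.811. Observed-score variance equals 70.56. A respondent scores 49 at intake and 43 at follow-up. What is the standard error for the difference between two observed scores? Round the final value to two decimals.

SD = √70.56 ≈ 8.400
SEM = 8.400 · √(1 − 0.811) = 8.400 · √0.189 ≈ 8.400 · 0.435 ≈ 3.652
SE_diff = √2 · SEM ≈ 5.164

5.16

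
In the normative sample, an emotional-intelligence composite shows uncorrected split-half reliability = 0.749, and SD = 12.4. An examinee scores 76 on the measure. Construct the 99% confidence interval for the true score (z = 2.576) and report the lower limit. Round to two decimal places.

Spearman-Brown: r = 2(0.749) / (1 + 0.749) = 1.498 / 1.749 ≈ 0.856
SEM = 12.400 * √(1 − 0.856) = 12.400 * √0.144 ≈ 12.400 * 0.379 ≈ 4.697
Half-width = 2.576*4.697 ≈ 12.101
Lower limit = 76 − 12.101 ≈ 63.899

63.90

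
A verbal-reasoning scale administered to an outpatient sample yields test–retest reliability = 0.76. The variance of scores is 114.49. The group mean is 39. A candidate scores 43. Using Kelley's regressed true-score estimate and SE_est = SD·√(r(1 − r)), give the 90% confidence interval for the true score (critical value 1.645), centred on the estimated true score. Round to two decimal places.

[34.52, 49.56]

σ = 114.49^(1/2) = 10.700
T̂ = r·X + (1 − r)·M = 0.760·43 + 0.240·39 = 32.680 + 9.360 ≈ 42.040
SE_est = SD · √(r(1 − r)) = 10.700 · √0.182 ≈ 10.700 · 0.427 ≈ 4.570
90% CI: 42.040 ± 7.517 ≈ (34.523, 49.557)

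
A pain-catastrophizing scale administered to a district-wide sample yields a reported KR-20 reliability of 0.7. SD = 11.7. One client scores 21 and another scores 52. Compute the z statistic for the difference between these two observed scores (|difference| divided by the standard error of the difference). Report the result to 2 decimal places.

SEM = 11.7000 × √(1 − 0.7000) = 11.7000 × √0.3000 ≈ 11.7000 × 0.5477 ≈ 6.4084
Standard error of the difference = 6.4084·√2 ≈ 9.0628
z = |21 − 52| / 9.0628 = 31 / 9.0628 ≈ 3.4206

3.42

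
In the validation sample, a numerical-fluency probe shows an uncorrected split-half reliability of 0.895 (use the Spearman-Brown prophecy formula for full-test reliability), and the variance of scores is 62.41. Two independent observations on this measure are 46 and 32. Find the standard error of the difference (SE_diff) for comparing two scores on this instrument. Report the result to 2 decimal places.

2.63

SD = √62.41 ≈ 7.900
Full-length reliability (Spearman-Brown) = 2(0.895)/(1+0.895) ≈ 0.945
The standard error of measurement is 7.900·√(1 − 0.945) ≈ 7.900·0.235 ≈ 1.860.
SE_diff = √2 · SEM ≈ 2.630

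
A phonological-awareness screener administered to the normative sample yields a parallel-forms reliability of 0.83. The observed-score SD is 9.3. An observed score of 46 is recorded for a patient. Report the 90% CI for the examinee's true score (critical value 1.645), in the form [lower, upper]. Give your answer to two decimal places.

SEM = 9.300·√(1 − 0.830) ≈ 3.834
Half-width = 1.645·3.834 ≈ 6.308
90% CI: 46 ± 6.308 = [39.692, 52.308]

[39.69, 52.31]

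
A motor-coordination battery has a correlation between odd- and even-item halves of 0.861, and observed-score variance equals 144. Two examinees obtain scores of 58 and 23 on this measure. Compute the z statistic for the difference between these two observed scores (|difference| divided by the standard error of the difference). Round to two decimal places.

7.55

σ = 144^(1/2) = 12.0000
Spearman-Brown: r = 2(0.861) / (1 + 0.861) = 1.7220 / 1.8610 ≈ 0.9253
SEM = 12.0000 · √(1 − 0.9253) = 12.0000 · √0.0747 ≈ 12.0000 · 0.2733 ≈ 3.2796
Standard error of the difference = 3.2796·√2 ≈ 4.6380
z = 35 / 4.6380 ≈ 7.5464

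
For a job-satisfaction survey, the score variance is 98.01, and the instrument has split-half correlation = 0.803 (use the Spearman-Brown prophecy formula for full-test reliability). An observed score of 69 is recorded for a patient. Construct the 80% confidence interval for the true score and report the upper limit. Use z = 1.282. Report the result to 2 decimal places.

73.20

SD = √98.01 = 9.900
Spearman-Brown: r = 2(0.803) / (1 + 0.803) = 1.606 / 1.803 ≈ 0.891
SEM = 9.900*√(1 − 0.891) ≈ 3.272
Half-width = 1.282*3.272 ≈ 4.195
Upper limit = 69 + 4.195 ≈ 73.195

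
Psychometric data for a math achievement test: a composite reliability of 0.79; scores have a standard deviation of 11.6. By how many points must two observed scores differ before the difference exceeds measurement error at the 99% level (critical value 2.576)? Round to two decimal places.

SEM = 11.60000 × √(1 − 0.79000) = 11.60000 × √0.21000 ≈ 11.60000 × 0.45826 ≈ 5.31579
SE_diff = SEM × √2 ≈ 5.31579 × 1.41421 ≈ 7.51766
Minimum reliable difference = 2.576 × SE_diff ≈ 2.576 × 7.51766 ≈ 19.36549

19.37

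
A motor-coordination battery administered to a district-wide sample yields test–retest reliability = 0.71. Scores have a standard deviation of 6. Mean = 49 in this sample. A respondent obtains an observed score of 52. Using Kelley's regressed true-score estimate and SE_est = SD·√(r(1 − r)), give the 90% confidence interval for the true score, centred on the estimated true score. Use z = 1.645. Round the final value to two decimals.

Estimated true score = 0.710·52 + (1 − 0.710)·49 ≈ 51.130
SE_est = 6.000·√(0.710·0.290) ≈ 2.723
CI = 51.130 ± 1.645 · 2.723 → [46.651, 55.609]

[46.65, 55.61]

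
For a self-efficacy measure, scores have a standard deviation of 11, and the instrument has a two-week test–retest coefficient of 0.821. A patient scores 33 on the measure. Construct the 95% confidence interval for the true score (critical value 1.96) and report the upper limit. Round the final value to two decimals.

42.12

SEM = 11.000 × √(1 − 0.821) = 11.000 × √0.179 ≈ 11.000 × 0.423 ≈ 4.654
Margin = 1.96 × 4.654 ≈ 9.122
Upper limit = 33 + 9.122 ≈ 42.122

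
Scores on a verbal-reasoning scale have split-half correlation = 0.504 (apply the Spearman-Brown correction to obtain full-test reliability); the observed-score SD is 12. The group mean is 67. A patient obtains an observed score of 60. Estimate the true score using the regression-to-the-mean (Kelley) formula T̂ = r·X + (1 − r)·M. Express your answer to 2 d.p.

62.31

Spearman-Brown: r = 2(0.504) / (1 + 0.504) = 1.008 / 1.504 ≃ 0.670
T̂ = r·X + (1 − r)·M = 0.670×60 + 0.330×67 ≃ 40.213 + 22.096 ≃ 62.309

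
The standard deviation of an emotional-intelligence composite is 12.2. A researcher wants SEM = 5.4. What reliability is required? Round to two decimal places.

r = 1 − (SEM / SD)² = 1 − (5.400 / 12.2)² ≈ 1 − 0.196 ≈ 0.804

0.80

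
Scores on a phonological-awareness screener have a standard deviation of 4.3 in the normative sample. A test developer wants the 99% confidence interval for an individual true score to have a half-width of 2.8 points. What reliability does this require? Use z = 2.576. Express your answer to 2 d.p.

0.94

Required SEM = 2.8 / 2.576 ≈ 1.0870
r = 1 − (1.0870/4.3)² ≈ 1 − 0.0639 ≈ 0.9361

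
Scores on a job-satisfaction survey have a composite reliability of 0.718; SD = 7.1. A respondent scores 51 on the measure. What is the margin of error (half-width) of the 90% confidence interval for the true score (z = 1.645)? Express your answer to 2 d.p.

6.20

The standard error of measurement is 7.1000·√(1 − 0.7180) ≈ 7.1000·0.5310 ≈ 3.7704.
Margin = 1.645 · 3.7704 ≈ 6.2022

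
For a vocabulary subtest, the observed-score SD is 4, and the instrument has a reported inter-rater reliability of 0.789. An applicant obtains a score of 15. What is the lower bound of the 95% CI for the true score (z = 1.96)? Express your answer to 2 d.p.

11.40

SEM = 4.00000 × √(1 − 0.78900) = 4.00000 × √0.21100 ≈ 4.00000 × 0.45935 ≈ 1.83739
Half-width = 1.96×1.83739 ≈ 3.60128
Lower bound: 15 − 3.60128 = 11.39872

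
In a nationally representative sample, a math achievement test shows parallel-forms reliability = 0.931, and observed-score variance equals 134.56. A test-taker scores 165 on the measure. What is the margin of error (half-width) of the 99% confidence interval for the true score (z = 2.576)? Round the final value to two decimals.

SD = √134.56 ≈ 11.6000
SEM = 11.6000 × √(1 − 0.9310) = 11.6000 × √0.0690 ≈ 11.6000 × 0.2627 ≈ 3.0471
2.576 × SEM ≈ 7.8493

7.85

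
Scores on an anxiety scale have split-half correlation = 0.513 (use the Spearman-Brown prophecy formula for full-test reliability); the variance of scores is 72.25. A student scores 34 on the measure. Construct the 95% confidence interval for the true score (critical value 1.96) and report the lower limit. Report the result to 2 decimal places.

24.55

σ = 72.25^(1/2) = 8.5000
r_full = 2·0.513 / (1 + 0.513) ≃ 0.6781
SEM = 8.5000 × √(1 − 0.6781) = 8.5000 × √0.3219 ≃ 8.5000 × 0.5673 ≃ 4.8224
1.96 × SEM ≃ 9.4519
Lower limit = 34 − 9.4519 ≃ 24.5481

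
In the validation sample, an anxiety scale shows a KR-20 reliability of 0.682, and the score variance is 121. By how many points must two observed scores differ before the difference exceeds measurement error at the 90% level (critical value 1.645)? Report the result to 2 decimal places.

SD = √121 = 11.0000
The standard error of measurement is 11.0000*√(1 − 0.6820) ≈ 11.0000*0.5639 ≈ 6.2031.
SE_diff = SEM * √2 ≈ 6.2031 * 1.4142 ≈ 8.7725
Minimum reliable difference = 1.645 * SE_diff ≈ 1.645 * 8.7725 ≈ 14.4307

14.43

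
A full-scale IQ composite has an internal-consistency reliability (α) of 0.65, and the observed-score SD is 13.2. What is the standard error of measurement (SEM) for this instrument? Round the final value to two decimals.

SEM = 13.200 * √(1 − 0.650) = 13.200 * √0.350 ≈ 13.200 * 0.592 ≈ 7.809

7.81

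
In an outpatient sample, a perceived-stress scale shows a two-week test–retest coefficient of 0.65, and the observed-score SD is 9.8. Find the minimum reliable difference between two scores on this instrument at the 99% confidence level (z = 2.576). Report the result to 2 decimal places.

SEM = 9.800 × √(1 − 0.650) = 9.800 × √0.350 ≈ 9.800 × 0.592 ≈ 5.798
SE_diff = √2 × SEM ≈ 8.199
Smallest detectable difference = 2.576×8.199 ≈ 21.121

21.12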